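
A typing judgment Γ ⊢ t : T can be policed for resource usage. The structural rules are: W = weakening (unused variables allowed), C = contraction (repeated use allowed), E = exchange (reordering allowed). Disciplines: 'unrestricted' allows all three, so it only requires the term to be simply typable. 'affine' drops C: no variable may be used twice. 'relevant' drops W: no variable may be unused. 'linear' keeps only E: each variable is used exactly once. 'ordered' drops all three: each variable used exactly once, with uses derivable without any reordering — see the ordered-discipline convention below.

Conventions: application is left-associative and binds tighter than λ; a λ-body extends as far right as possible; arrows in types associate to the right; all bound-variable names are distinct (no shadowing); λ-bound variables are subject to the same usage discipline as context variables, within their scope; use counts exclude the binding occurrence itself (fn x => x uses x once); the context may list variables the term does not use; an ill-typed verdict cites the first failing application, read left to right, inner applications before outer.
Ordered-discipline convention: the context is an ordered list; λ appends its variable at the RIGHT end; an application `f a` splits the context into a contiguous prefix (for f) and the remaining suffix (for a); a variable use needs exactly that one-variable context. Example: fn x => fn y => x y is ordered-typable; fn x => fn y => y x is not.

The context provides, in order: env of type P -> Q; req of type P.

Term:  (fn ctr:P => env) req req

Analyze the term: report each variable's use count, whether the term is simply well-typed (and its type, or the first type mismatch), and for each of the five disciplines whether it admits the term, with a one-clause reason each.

usage: env=1; req=2; ctr [bound]=0
order of uses: env, req, req
typing: well-typed at Q
ordered: ✗, needs contraction — req ×2; ctr left unused
linear: ✗, needs contraction — req ×2; ctr left unused
affine: ✗, needs contraction — req ×2
relevant: ✗, ctr left unused
unrestricted: ✓, simply typable at Q; W, C, E all held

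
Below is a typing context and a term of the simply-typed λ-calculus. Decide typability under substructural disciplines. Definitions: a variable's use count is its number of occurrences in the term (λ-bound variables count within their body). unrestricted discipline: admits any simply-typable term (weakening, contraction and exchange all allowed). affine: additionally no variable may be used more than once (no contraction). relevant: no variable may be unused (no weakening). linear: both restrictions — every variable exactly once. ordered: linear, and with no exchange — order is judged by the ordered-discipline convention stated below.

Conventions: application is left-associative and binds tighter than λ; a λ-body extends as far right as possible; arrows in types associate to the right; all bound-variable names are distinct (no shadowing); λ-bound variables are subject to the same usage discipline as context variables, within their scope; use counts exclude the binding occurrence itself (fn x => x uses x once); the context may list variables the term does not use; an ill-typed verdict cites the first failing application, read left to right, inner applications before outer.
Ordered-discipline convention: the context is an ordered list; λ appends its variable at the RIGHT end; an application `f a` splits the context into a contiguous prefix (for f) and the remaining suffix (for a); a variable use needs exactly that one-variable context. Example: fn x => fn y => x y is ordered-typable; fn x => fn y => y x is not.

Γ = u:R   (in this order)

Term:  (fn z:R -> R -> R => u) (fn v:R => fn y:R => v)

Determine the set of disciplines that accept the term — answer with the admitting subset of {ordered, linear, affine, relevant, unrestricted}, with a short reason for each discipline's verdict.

admitted by: affine, unrestricted
counts: u: 1×, z (bound): 0×, v (bound): 1×, y (bound): 0×
use order (left to right): u, v
typing: the term checks, with type R
ordered: ✗, needs weakening: z, y unused
linear: ✗, needs weakening: z, y unused
affine: ✓, u, z, v, y: no repeats, contraction unneeded
relevant: ✗, needs weakening: z, y unused
unrestricted: ✓, type-checks (R) and nothing is barred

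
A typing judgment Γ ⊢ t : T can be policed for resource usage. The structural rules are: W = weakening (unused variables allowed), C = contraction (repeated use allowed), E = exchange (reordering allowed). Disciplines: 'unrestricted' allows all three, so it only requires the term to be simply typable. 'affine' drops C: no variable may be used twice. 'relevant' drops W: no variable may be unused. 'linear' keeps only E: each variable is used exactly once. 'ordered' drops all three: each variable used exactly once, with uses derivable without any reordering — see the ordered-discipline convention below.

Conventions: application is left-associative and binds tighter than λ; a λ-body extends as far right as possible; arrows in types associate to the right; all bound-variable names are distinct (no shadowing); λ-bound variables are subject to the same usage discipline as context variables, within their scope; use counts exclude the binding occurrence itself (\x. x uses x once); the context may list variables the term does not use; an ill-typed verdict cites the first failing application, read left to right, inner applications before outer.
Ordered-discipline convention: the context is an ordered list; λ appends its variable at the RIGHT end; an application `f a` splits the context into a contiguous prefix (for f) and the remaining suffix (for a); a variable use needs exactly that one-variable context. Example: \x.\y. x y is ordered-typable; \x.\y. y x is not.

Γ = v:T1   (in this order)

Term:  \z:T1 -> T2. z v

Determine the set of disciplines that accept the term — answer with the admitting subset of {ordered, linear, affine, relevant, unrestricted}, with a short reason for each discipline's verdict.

accepted by: linear, affine, relevant, unrestricted
use counts: v=1, z (bound)=1
use order (left to right): z, v
typing: ✓ — (T1 -> T2) -> T2
ordered: ✗ — needs exchange: uses follow z, v
linear: ✓ — v, z: one use apiece
affine: ✓ — at most one use each (v, z)
relevant: ✓ — v, z: all used, weakening unneeded
unrestricted: ✓ — type-checks ((T1 -> T2) -> T2) and nothing is barred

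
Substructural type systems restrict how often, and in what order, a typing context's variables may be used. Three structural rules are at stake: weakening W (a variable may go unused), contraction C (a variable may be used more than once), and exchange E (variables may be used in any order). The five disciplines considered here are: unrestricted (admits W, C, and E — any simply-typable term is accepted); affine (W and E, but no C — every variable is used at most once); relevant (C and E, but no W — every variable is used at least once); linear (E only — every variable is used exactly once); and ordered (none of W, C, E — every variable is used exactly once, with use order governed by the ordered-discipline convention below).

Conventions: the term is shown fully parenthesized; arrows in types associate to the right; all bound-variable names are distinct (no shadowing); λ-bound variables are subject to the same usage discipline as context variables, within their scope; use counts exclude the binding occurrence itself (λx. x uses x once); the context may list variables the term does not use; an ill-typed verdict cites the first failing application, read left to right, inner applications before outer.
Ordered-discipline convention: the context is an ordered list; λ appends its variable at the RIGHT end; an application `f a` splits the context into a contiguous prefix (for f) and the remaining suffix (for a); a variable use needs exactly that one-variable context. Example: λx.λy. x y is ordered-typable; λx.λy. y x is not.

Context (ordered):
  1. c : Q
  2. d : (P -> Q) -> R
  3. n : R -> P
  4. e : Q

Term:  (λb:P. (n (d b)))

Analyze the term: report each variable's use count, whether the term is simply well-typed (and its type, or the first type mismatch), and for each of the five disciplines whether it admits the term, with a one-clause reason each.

counts: c=0, d=1, n=1, e=0, b [bound]=1
left-to-right use order: n, d, b
typing: ill-typed: a function awaiting P -> Q gets P
ordered: ✗ — a type mismatch blocks all five
linear: ✗ — the type mismatch rejects it
affine: ✗ — not simply typable
relevant: ✗ — fails simple typing
unrestricted: ✗ — a type mismatch blocks all five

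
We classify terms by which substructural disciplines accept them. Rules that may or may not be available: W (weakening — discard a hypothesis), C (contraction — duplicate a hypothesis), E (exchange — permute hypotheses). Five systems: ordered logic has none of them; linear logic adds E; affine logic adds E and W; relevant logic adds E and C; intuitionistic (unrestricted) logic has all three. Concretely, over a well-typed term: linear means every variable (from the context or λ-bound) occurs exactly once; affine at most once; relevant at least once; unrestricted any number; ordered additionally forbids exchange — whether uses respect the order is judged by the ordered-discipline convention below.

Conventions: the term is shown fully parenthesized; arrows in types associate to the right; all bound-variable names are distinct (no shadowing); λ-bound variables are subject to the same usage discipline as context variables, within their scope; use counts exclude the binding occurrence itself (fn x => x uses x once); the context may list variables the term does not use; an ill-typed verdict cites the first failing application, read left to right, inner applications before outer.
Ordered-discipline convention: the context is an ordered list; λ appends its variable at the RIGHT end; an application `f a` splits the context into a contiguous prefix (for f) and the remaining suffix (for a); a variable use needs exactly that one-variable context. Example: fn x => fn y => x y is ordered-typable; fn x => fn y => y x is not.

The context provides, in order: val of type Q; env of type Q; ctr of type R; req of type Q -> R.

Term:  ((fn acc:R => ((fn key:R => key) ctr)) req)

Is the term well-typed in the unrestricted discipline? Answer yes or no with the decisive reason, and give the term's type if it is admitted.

no — a type mismatch blocks all five
usage: val ×0; env ×0; ctr ×1; req ×1; acc [bound] ×0; key [bound] ×1
order of uses: key, ctr, req
typing: ill-typed: an application expects R but receives Q -> R
all disciplines: ordered ✗, linear ✗, affine ✗, relevant ✗, unrestricted ✗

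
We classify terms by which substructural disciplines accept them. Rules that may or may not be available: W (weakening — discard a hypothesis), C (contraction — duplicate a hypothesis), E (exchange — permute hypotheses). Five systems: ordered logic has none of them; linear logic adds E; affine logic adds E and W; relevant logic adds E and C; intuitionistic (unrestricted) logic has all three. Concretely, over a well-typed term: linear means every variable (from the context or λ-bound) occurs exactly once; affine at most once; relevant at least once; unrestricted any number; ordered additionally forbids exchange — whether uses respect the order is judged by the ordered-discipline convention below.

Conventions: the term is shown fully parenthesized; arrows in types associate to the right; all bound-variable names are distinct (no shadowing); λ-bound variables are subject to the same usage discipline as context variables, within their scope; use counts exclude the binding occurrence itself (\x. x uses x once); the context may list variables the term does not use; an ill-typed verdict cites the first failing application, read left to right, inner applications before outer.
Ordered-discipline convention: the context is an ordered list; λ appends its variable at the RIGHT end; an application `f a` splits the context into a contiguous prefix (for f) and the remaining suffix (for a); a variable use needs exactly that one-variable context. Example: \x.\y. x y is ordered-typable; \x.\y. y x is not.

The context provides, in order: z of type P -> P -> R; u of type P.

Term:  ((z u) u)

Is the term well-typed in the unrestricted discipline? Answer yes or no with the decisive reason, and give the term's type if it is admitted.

yes — well-typed at R; no restrictions here; term : R
counts: z: 1, u: 2
uses in reading order: z, u, u
typing: the term checks, with type R
summary: ordered ✗; linear ✗; affine ✗; relevant ✓; unrestricted ✓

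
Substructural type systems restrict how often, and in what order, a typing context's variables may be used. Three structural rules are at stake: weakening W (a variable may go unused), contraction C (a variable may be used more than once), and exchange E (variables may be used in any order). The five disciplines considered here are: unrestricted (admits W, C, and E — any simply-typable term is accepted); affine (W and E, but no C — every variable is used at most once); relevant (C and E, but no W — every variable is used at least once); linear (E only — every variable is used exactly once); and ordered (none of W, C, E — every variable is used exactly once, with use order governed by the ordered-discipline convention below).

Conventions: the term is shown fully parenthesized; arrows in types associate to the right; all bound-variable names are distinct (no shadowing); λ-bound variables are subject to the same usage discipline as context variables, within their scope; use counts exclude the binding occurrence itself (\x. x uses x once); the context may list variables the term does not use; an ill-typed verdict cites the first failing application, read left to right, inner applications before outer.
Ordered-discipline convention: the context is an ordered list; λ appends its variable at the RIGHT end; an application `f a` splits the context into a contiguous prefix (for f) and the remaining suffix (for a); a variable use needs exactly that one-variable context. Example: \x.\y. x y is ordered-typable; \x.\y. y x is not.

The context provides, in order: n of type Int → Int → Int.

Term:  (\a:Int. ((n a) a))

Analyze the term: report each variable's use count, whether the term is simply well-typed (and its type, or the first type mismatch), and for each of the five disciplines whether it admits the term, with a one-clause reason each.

use counts: n: 1×, a [bound]: 2×
use order (left to right): n, a, a
typing: the term checks, with type Int → Int
ordered ✗ (needs contraction — a ×2)
linear ✗ (needs contraction — a ×2)
affine ✗ (needs contraction — a ×2)
relevant ✓ (none of n, a goes unused)
unrestricted ✓ (simply typable at Int → Int; W, C, E all held)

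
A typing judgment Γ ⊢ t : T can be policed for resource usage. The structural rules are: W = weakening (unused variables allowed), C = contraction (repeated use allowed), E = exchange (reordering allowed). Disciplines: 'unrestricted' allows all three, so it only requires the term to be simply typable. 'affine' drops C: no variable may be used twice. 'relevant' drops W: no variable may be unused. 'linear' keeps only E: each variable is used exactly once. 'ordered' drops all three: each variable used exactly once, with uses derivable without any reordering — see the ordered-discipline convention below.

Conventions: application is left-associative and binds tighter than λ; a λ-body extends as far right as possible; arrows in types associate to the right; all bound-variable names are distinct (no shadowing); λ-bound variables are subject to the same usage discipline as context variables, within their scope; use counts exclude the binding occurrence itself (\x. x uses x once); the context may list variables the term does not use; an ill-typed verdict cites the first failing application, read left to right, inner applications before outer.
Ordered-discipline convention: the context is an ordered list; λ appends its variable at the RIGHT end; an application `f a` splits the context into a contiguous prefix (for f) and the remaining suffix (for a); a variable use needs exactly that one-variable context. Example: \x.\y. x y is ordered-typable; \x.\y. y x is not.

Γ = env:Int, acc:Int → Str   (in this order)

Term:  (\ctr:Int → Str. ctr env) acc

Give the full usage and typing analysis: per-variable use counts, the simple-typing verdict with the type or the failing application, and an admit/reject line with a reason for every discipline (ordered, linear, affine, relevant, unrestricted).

usage: env: 1×, acc: 1×, ctr (λ-bound): 1×
left-to-right use order: ctr, env, acc
typing: well-typed at Str
ordered: ✗, needs exchange: uses follow ctr, env, acc
linear: ✓, exactly-once usage across env, acc, ctr
affine: ✓, env, acc, ctr: no repeats, contraction unneeded
relevant: ✓, at least one use each (env, acc, ctr)
unrestricted: ✓, type-checks (Str) and nothing is barred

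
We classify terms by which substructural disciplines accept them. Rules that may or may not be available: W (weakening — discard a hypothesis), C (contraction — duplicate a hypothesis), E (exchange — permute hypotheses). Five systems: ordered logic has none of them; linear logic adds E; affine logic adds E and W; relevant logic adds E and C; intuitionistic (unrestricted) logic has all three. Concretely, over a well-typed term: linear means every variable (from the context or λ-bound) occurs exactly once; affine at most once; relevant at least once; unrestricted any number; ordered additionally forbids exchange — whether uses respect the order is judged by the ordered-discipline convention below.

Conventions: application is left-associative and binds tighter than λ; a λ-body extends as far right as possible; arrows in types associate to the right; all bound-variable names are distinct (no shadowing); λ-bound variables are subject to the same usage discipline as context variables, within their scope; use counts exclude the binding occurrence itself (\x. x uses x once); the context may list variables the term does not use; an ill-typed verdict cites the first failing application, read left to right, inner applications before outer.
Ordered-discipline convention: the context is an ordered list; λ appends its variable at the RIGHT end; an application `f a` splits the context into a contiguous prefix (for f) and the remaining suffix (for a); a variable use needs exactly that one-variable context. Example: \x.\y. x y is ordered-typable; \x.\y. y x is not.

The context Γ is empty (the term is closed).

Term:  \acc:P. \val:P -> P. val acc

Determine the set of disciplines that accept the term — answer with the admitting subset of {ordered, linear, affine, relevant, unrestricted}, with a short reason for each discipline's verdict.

admitted by: linear, affine, relevant, unrestricted
counts: acc (λ-bound)=1, val (λ-bound)=1
uses in reading order: val, acc
typing: the term checks, with type P -> (P -> P) -> P
ordered: ✗ — no contiguous prefix/suffix split fits val, acc
linear: ✓ — acc, val: one use apiece
affine: ✓ — acc, val: no repeats, contraction unneeded
relevant: ✓ — every one of acc, val appears
unrestricted: ✓ — typability at P -> (P -> P) -> P is all that's needed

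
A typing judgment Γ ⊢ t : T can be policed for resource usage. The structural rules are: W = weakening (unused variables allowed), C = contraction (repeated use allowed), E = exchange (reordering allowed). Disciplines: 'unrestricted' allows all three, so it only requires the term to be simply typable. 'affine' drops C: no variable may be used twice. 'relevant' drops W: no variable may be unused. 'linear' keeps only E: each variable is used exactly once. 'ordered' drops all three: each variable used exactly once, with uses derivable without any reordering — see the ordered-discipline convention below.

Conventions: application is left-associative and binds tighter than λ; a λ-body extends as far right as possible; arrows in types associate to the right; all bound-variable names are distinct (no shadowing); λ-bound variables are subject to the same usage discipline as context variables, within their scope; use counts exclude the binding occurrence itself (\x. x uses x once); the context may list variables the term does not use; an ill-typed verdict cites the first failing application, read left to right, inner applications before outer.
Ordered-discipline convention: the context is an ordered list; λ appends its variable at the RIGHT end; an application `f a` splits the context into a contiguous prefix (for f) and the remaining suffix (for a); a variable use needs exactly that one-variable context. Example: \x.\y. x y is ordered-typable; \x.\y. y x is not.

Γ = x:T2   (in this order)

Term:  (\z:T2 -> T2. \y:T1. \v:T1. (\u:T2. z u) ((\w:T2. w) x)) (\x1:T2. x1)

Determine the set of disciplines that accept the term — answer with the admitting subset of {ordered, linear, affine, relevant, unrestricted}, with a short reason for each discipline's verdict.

admitted by: affine, unrestricted
use counts: x=1, z (bound)=1, y (bound)=0, v (bound)=0, u (bound)=1, w (bound)=1, x1 (bound)=1
use order (left to right): z, u, w, x, x1
typing: well-typed at T1 -> T1 -> T2
ordered: ✗, needs weakening: y, v unused
linear: ✗, needs weakening: y, v unused
affine: ✓, none of x, z, y, v, u, w, x1 used more than once
relevant: ✗, needs weakening: y, v unused
unrestricted: ✓, type-checks (T1 -> T1 -> T2) and nothing is barred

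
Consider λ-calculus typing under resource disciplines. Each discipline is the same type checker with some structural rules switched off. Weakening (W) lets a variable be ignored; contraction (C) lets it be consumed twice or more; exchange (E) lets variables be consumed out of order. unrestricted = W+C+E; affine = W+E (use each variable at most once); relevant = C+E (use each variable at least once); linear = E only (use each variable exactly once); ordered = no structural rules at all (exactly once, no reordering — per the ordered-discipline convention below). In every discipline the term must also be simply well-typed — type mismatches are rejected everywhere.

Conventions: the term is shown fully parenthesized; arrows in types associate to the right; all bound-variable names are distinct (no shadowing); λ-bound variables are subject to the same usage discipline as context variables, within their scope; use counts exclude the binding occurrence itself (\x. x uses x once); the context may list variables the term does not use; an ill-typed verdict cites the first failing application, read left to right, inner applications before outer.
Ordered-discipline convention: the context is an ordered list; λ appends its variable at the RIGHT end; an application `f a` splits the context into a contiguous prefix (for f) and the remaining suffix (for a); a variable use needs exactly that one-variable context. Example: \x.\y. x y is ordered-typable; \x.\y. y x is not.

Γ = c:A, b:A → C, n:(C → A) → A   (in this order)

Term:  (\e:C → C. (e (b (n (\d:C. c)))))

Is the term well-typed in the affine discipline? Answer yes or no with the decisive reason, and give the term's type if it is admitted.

yes — no duplicate uses among c, b, n, e, d; term : (C → C) → C
variable uses: c ×1; b ×1; n ×1; e (λ-bound) ×1; d (λ-bound) ×0
order of uses: e, b, n, c
typing: well-typed — term : (C → C) → C
per-discipline verdicts: ordered ✗ · linear ✗ · affine ✓ · relevant ✗ · unrestricted ✓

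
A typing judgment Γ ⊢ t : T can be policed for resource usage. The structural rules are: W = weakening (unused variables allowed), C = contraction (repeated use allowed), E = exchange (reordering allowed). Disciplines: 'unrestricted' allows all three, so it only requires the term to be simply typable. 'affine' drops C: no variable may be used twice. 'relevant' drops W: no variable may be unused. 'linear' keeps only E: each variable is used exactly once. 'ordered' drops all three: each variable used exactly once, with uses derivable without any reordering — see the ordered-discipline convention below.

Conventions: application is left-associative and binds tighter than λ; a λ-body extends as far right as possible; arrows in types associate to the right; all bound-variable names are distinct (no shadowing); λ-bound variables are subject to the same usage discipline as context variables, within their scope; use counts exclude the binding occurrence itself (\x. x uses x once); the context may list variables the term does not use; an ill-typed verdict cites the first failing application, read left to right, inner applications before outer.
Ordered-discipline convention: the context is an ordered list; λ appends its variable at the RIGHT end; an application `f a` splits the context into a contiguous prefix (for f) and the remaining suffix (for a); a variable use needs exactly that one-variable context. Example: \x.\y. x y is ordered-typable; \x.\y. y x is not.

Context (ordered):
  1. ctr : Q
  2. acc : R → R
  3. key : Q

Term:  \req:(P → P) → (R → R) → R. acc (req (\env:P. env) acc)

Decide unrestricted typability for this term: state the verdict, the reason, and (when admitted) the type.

yes — type-checks (((P → P) → (R → R) → R) → R) and nothing is barred; term : ((P → P) → (R → R) → R) → R
variable uses: ctr ×0; acc ×2; key ×0; req (bound) ×1; env (bound) ×1
order of uses: acc, req, env, acc
typing: ✓ — ((P → P) → (R → R) → R) → R
all disciplines: ordered ✗; linear ✗; affine ✗; relevant ✗; unrestricted ✓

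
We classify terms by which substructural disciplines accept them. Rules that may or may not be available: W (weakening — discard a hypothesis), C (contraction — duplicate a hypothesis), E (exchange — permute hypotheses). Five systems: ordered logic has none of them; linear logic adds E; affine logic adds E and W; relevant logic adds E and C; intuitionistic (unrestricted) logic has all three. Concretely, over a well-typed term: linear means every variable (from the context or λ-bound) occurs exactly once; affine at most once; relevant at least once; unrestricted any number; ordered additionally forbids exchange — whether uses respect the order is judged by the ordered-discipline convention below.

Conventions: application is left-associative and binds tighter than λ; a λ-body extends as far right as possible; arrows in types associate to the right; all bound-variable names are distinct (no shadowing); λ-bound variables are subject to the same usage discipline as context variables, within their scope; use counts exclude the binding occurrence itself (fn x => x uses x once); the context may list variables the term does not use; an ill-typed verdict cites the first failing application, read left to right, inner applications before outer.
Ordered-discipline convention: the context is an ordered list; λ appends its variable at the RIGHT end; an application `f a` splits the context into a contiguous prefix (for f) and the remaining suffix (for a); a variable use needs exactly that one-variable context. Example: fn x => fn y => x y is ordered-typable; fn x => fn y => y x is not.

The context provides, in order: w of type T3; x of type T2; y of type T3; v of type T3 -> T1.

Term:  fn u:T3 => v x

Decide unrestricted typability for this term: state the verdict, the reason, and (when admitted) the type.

no — the type mismatch rejects it
use counts: w: 0, x: 1, y: 0, v: 1, u [bound]: 0
use order (left to right): v, x
typing: ill-typed: a function awaiting T3 gets T2
all disciplines: ordered ✗ · linear ✗ · affine ✗ · relevant ✗ · unrestricted ✗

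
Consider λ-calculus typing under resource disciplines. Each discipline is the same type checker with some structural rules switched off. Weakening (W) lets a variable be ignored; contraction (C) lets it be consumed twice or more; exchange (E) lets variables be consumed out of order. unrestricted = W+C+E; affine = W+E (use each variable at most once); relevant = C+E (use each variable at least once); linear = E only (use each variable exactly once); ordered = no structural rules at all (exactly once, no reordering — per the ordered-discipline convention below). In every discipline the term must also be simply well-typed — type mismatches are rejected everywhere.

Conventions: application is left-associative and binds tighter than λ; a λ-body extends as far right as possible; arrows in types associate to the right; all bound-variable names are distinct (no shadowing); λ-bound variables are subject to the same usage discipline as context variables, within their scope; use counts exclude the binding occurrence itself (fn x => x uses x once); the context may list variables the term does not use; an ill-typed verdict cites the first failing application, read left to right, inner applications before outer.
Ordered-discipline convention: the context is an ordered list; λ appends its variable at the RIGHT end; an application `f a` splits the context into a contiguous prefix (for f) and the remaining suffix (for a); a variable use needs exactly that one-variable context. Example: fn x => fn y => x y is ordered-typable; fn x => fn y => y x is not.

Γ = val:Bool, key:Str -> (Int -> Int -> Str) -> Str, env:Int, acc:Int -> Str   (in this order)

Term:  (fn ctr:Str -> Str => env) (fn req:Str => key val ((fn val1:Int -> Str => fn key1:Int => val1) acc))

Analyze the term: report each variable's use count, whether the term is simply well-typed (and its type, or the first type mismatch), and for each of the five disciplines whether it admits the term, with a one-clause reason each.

use counts: val: 1, key: 1, env: 1, acc: 1, ctr (λ-bound): 0, req (λ-bound): 0, val1 (λ-bound): 1, key1 (λ-bound): 0
left-to-right use order: env, key, val, val1, acc
typing: ill-typed: an argument Bool mismatches the expected Str
ordered: ✗ — the type mismatch rejects it
linear: ✗ — not simply typable
affine: ✗ — fails simple typing
relevant: ✗ — a type mismatch blocks all five
unrestricted: ✗ — the type mismatch rejects it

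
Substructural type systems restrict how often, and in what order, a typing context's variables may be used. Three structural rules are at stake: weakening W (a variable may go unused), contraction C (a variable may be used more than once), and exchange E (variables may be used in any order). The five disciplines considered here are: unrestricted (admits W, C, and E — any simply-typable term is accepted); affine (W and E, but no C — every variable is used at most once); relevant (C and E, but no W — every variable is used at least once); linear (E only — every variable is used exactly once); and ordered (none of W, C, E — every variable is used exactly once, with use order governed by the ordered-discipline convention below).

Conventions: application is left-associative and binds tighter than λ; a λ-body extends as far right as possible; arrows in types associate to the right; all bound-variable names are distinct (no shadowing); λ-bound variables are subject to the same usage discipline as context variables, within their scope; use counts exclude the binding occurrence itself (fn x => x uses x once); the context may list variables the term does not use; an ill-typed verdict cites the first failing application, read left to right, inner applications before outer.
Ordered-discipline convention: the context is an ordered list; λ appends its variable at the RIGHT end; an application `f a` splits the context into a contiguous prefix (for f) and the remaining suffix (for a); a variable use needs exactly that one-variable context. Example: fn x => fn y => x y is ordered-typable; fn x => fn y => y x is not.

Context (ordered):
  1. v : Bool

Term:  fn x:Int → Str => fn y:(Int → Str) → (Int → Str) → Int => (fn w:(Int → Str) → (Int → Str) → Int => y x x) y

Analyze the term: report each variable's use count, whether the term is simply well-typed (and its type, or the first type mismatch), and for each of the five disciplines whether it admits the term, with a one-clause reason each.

counts: v ×0; x (bound) ×2; y (bound) ×2; w (bound) ×0
left-to-right use order: y, x, x, y
typing: the term checks, with type (Int → Str) → ((Int → Str) → (Int → Str) → Int) → Int
ordered: ✗ — needs contraction — x ×2, y ×2; v, w left unused
linear: ✗ — needs contraction — x ×2, y ×2; v, w left unused
affine: ✗ — needs contraction — x ×2, y ×2
relevant: ✗ — v, w left unused
unrestricted: ✓ — type-checks ((Int → Str) → ((Int → Str) → (Int → Str) → Int) → Int) and nothing is barred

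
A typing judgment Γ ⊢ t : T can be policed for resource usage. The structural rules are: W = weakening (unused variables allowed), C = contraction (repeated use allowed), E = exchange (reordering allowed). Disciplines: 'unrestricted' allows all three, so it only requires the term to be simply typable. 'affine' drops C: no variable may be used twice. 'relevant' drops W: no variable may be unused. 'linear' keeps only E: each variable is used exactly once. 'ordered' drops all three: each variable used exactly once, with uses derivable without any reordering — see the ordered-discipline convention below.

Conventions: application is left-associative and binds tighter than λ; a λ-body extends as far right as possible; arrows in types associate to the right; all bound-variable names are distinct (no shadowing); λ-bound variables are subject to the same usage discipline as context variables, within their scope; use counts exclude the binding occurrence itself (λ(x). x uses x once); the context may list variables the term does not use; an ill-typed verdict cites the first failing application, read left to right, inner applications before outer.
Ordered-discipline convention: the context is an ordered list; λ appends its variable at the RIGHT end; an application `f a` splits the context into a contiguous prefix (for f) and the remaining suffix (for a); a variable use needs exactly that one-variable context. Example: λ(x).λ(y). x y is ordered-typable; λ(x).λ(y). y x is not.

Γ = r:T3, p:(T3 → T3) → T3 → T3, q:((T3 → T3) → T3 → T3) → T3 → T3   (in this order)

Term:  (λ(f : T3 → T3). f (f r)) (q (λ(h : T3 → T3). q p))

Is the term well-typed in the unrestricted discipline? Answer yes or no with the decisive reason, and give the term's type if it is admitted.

yes — type-checks (T3) and nothing is barred; term : T3
counts: r: 1, p: 1, q: 2, f [bound]: 2, h [bound]: 0
uses in reading order: f, f, r, q, q, p
typing: well-typed — term : T3
all disciplines: ordered ✗, linear ✗, affine ✗, relevant ✗, unrestricted ✓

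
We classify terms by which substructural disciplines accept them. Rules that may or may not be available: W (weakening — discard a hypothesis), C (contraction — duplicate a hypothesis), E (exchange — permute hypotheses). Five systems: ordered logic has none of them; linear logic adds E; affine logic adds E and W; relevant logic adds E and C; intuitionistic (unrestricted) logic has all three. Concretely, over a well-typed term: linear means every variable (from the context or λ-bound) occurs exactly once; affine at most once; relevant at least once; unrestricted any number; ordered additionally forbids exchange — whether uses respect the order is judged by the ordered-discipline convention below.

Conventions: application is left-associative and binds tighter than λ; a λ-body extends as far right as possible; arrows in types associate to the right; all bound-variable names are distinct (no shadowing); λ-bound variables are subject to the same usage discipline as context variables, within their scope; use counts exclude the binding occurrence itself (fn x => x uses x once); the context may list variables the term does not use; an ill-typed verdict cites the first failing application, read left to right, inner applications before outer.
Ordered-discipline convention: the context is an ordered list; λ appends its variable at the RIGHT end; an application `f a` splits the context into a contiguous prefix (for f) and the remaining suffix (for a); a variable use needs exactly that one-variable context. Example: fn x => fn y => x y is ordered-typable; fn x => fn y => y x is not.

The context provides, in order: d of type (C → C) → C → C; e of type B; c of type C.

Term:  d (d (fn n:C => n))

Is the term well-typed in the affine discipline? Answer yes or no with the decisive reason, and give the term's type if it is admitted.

no — needs contraction — d ×2
use counts: d=2; e=0; c=0; n (bound)=1
use order (left to right): d, d, n
typing: ✓ — C → C
all disciplines: ordered ✗; linear ✗; affine ✗; relevant ✗; unrestricted ✓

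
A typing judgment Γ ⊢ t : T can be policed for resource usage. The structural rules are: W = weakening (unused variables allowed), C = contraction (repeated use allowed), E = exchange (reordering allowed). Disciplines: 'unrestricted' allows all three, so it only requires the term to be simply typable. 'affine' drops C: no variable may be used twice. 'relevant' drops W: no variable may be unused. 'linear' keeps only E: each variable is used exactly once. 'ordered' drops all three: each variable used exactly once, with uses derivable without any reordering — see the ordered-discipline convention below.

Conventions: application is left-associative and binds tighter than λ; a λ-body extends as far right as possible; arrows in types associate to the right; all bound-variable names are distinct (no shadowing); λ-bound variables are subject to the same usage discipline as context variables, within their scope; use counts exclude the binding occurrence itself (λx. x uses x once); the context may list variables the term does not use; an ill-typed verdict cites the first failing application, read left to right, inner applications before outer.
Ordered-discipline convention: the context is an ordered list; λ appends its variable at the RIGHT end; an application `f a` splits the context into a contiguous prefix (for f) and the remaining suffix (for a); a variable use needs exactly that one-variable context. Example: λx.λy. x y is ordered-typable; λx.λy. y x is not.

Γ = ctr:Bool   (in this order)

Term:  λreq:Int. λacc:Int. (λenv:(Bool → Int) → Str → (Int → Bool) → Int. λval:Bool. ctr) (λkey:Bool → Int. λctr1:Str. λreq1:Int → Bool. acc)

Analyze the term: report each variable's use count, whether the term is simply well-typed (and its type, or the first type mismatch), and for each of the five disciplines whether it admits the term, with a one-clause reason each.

use counts: ctr: 1, req (λ-bound): 0, acc (λ-bound): 1, env (λ-bound): 0, val (λ-bound): 0, key (λ-bound): 0, ctr1 (λ-bound): 0, req1 (λ-bound): 0
use order (left to right): ctr, acc
typing: well-typed at Int → Int → Bool → Bool
ordered: ✗, req, env, val, key, ctr1, req1 never used (weakening)
linear: ✗, req, env, val, key, ctr1, req1 never used (weakening)
affine: ✓, none of ctr, req, acc, env, val, key, ctr1, req1 used more than once
relevant: ✗, req, env, val, key, ctr1, req1 never used (weakening)
unrestricted: ✓, simply typable at Int → Int → Bool → Bool; W, C, E all held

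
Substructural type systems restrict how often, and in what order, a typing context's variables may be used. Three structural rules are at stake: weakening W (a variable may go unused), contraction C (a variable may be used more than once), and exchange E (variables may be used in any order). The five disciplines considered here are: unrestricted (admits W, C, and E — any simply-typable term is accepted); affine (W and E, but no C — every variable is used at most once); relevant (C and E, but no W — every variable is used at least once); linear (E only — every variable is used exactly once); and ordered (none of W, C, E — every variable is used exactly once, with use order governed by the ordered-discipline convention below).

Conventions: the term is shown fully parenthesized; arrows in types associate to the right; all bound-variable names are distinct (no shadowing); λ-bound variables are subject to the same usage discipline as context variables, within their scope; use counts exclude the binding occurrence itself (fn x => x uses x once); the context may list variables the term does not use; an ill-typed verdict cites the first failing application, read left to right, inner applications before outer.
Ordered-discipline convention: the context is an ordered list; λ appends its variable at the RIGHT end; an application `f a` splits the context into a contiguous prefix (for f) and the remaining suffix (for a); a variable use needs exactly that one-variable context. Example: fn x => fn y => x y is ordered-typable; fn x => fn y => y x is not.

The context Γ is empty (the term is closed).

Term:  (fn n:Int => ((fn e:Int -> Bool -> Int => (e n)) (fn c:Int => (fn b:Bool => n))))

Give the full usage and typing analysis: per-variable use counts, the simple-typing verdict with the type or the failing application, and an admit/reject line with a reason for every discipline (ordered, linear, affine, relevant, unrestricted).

usage: n [bound]: 2×, e [bound]: 1×, c [bound]: 0×, b [bound]: 0×
use order (left to right): e, n, n
typing: well-typed at Int -> Bool -> Int
ordered ✗ (uses contraction: n ×2; c, b never used (weakening))
linear ✗ (uses contraction: n ×2; c, b never used (weakening))
affine ✗ (uses contraction: n ×2)
relevant ✗ (c, b never used (weakening))
unrestricted ✓ (simply typable at Int -> Bool -> Int; W, C, E all held)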